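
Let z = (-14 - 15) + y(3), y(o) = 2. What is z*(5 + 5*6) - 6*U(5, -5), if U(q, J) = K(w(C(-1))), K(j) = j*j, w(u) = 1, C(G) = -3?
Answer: -951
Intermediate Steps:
K(j) = j²
U(q, J) = 1 (U(q, J) = 1² = 1)
z = -27 (z = (-14 - 15) + 2 = -29 + 2 = -27)
z*(5 + 5*6) - 6*U(5, -5) = -27*(5 + 5*6) - 6*1 = -27*(5 + 30) - 6 = -27*35 - 6 = -945 - 6 = -951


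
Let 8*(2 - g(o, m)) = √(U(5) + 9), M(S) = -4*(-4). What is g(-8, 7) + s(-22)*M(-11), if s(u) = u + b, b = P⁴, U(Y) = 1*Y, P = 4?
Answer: 3746 - √14/8 ≈ 3745.5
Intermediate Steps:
U(Y) = Y
M(S) = 16
b = 256 (b = 4⁴ = 256)
g(o, m) = 2 - √14/8 (g(o, m) = 2 - √(5 + 9)/8 = 2 - √14/8)
s(u) = 256 + u (s(u) = u + 256 = 256 + u)
g(-8, 7) + s(-22)*M(-11) = (2 - √14/8) + (256 - 22)*16 = (2 - √14/8) + 234*16 = (2 - √14/8) + 3744 = 3746 - √14/8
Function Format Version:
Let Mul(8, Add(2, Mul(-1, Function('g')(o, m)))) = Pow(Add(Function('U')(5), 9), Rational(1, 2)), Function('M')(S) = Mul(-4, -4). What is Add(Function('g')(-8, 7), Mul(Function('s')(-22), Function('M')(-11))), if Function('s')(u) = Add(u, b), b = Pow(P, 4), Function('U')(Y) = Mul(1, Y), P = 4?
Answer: Add(3746, Mul(Rational(-1, 8), Pow(14, Rational(1, 2)))) ≈ 3745.5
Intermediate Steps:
Function('U')(Y) = Y
Function('M')(S) = 16
b = 256 (b = Pow(4, 4) = 256)
Function('g')(o, m) = Add(2, Mul(Rational(-1, 8), Pow(14, Rational(1, 2)))) (Function('g')(o, m) = Add(2, Mul(Rational(-1, 8), Pow(Add(5, 9), Rational(1, 2)))) = Add(2, Mul(Rational(-1, 8), Pow(14, Rational(1, 2)))))
Function('s')(u) = Add(256, u) (Function('s')(u) = Add(u, 256) = Add(256, u))
Add(Function('g')(-8, 7), Mul(Function('s')(-22), Function('M')(-11))) = Add(Add(2, Mul(Rational(-1, 8), Pow(14, Rational(1, 2)))), Mul(Add(256, -22), 16)) = Add(Add(2, Mul(Rational(-1, 8), Pow(14, Rational(1, 2)))), Mul(234, 16)) = Add(Add(2, Mul(Rational(-1, 8), Pow(14, Rational(1, 2)))), 3744) = Add(3746, Mul(Rational(-1, 8), Pow(14, Rational(1, 2))))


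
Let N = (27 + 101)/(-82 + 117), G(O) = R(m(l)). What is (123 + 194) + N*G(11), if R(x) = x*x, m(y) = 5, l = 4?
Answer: 2859/7 ≈ 408.43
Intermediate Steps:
R(x) = x²
G(O) = 25 (G(O) = 5² = 25)
N = 128/35 ≈ 3.6571
(123 + 194) + N*G(11) = (123 + 194) + (128/35)*25 = 317 + 640/7 = 2859/7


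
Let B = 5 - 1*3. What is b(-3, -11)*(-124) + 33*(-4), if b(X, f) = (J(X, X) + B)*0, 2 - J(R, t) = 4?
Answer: -132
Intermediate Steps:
B = 2 (B = 5 - 3 = 2)
J(R, t) = -2 (J(R, t) = 2 - 1*4 = 2 - 4 = -2)
b(X, f) = 0 (b(X, f) = (-2 + 2)*0 = 0*0 = 0)
b(-3, -11)*(-124) + 33*(-4) = 0*(-124) + 33*(-4) = 0 - 132 = -132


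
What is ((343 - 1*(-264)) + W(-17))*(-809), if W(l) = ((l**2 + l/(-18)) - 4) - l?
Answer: -13250611/18 ≈ -7.3615e+5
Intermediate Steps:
W(l) = -4 + l**2 - 19*l/18 (W(l) = ((l**2 - l/18) - 4) - l = (-4 + l**2 - l/18) - l = -4 + l**2 - 19*l/18)
((343 - 1*(-264)) + W(-17))*(-809) = ((343 - 1*(-264)) + (-4 + (-17)**2 - 19/18*(-17)))*(-809) = ((343 + 264) + (-4 + 289 + 323/18))*(-809) = (607 + 5453/18)*(-809) = (16379/18)*(-809) = -13250611/18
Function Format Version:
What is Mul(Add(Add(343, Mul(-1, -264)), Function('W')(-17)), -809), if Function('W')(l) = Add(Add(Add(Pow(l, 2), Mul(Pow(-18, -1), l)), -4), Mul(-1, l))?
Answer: Rational(-13250611, 18) ≈ -7.3615e+5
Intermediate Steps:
Function('W')(l) = Add(-4, Pow(l, 2), Mul(Rational(-19, 18), l)) (Function('W')(l) = Add(Add(Add(Pow(l, 2), Mul(Rational(-1, 18), l)), -4), Mul(-1, l)) = Add(Add(-4, Pow(l, 2), Mul(Rational(-1, 18), l)), Mul(-1, l)) = Add(-4, Pow(l, 2), Mul(Rational(-19, 18), l)))
Mul(Add(Add(343, Mul(-1, -264)), Function('W')(-17)), -809) = Mul(Add(Add(343, Mul(-1, -264)), Add(-4, Pow(-17, 2), Mul(Rational(-19, 18), -17))), -809) = Mul(Add(Add(343, 264), Add(-4, 289, Rational(323, 18))), -809) = Mul(Add(607, Rational(5453, 18)), -809) = Mul(Rational(16379, 18), -809) = Rational(-13250611, 18)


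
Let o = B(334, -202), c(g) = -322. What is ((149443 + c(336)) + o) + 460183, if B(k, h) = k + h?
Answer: 609436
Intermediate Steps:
B(k, h) = h + k
o = 132 (o = -202 + 334 = 132)
((149443 + c(336)) + o) + 460183 = ((149443 - 322) + 132) + 460183 = (149121 + 132) + 460183 = 149253 + 460183 = 609436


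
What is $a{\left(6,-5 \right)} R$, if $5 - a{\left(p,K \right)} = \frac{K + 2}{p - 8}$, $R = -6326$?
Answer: $-22141$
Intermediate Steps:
$a{\left(p,K \right)} = 5 - \frac{2 + K}{-8 + p}$ ($a{\left(p,K \right)} = 5 - \frac{K + 2}{p - 8} = 5 - \frac{2 + K}{-8 + p}$)
$a{\left(6,-5 \right)} R = \frac{-42 - -5 + 5 \cdot 6}{-8 + 6} \left(-6326\right) = \frac{-42 + 5 + 30}{-2} \left(-6326\right) = \left(- \frac{1}{2}\right) \left(-7\right) \left(-6326\right) = \frac{7}{2} \left(-6326\right) = -22141$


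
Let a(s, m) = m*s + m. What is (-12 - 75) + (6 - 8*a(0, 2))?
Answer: -97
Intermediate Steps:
a(s, m) = m + m*s
(-12 - 75) + (6 - 8*a(0, 2)) = (-12 - 75) + (6 - 16*(1 + 0)) = -87 + (6 - 16) = -87 - 10 = -97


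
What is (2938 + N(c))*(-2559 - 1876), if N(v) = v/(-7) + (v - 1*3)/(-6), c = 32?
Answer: -545509435/42 ≈ -1.2988e+7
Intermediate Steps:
N(v) = ½ - 13*v/42 (N(v) = v*(-⅐) + (v - 3)*(-⅙) = -v/7 + (-3 + v)*(-⅙) = -v/7 + (½ - v/6) = ½ - 13*v/42)
(2938 + N(c))*(-2559 - 1876) = (2938 + (½ - 13/42*32))*(-2559 - 1876) = (2938 + (½ - 208/21))*(-4435) = (2938 - 395/42)*(-4435) = (123001/42)*(-4435) = -545509435/42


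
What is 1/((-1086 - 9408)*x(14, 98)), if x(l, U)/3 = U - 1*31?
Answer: -1/2109294 ≈ -4.7409e-7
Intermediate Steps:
x(l, U) = -93 + 3*U (x(l, U) = 3*(U - 1*31) = 3*(U - 31) = 3*(-31 + U) = -93 + 3*U)
1/((-1086 - 9408)*x(14, 98)) = 1/((-1086 - 9408)*(-93 + 3*98)) = 1/((-10494)*(-93 + 294)) = -1/10494/201 = -1/10494*1/201 = -1/2109294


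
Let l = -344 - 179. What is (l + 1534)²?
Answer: 1022121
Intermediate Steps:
l = -523
(l + 1534)² = (-523 + 1534)² = 1011² = 1022121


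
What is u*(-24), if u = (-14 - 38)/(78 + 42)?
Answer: 52/5 ≈ 10.400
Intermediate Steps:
u = -13/30 (u = -52/120 = -52*1/120 = -13/30 ≈ -0.43333)
u*(-24) = -13/30*(-24) = 52/5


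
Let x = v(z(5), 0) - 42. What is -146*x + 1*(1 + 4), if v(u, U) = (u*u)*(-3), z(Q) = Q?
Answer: 17087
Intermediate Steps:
v(u, U) = -3*u**2 (v(u, U) = u**2*(-3) = -3*u**2)
x = -117 (x = -3*5**2 - 42 = -3*25 - 42 = -75 - 42 = -117)
-146*x + 1*(1 + 4) = -146*(-117) + 1*(1 + 4) = 17082 + 1*5 = 17082 + 5 = 17087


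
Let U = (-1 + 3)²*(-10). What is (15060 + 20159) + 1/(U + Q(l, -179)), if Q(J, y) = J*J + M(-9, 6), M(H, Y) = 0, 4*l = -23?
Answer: 3909293/111 ≈ 35219.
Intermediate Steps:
l = -23/4 (l = (¼)*(-23) = -23/4 ≈ -5.7500)
Q(J, y) = J² (Q(J, y) = J*J + 0 = J² + 0 = J²)
U = -40 (U = 2²*(-10) = 4*(-10) = -40)
(15060 + 20159) + 1/(U + Q(l, -179)) = (15060 + 20159) + 1/(-40 + (-23/4)²) = 35219 + 1/(-40 + 529/16) = 35219 + 1/(-111/16) = 35219 - 16/111 = 3909293/111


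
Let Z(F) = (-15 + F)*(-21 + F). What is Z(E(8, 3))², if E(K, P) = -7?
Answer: 379456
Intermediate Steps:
Z(F) = (-21 + F)*(-15 + F)
Z(E(8, 3))² = (315 + (-7)² - 36*(-7))² = (315 + 49 + 252)² = 616² = 379456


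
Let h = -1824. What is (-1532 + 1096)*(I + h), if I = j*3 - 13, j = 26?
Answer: 766924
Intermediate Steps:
I = 65 (I = 26*3 - 13 = 78 - 13 = 65)
(-1532 + 1096)*(I + h) = (-1532 + 1096)*(65 - 1824) = -436*(-1759) = 766924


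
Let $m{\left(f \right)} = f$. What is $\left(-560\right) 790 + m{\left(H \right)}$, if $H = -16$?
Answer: $-442416$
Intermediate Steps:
$\left(-560\right) 790 + m{\left(H \right)} = \left(-560\right) 790 - 16 = -442400 - 16 = -442416$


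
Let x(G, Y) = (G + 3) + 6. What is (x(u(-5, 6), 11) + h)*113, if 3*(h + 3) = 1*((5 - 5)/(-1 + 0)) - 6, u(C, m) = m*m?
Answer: 4520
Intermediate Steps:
u(C, m) = m**2
x(G, Y) = 9 + G (x(G, Y) = (3 + G) + 6 = 9 + G)
h = -5 (h = -3 + (1*((5 - 5)/(-1 + 0)) - 6)/3 = -3 + (1*(0/(-1)) - 6)/3 = -3 + (1*(0*(-1)) - 6)/3 = -3 + (1*0 - 6)/3 = -3 + (0 - 6)/3 = -3 + (1/3)*(-6) = -3 - 2 = -5)
(x(u(-5, 6), 11) + h)*113 = ((9 + 6**2) - 5)*113 = ((9 + 36) - 5)*113 = (45 - 5)*113 = 40*113 = 4520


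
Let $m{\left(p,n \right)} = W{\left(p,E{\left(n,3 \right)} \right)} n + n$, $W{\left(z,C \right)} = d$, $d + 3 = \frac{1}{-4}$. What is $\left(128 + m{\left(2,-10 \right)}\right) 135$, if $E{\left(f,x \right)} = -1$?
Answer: $\frac{40635}{2} \approx 20318.0$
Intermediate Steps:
$d = - \frac{13}{4}$ ($d = -3 + \frac{1}{-4} = -3 - \frac{1}{4} = - \frac{13}{4} \approx -3.25$)
$W{\left(z,C \right)} = - \frac{13}{4}$
$m{\left(p,n \right)} = - \frac{9 n}{4}$ ($m{\left(p,n \right)} = - \frac{13 n}{4} + n = - \frac{9 n}{4}$)
$\left(128 + m{\left(2,-10 \right)}\right) 135 = \left(128 - - \frac{45}{2}\right) 135 = \left(128 + \frac{45}{2}\right) 135 = \frac{301}{2} \cdot 135 = \frac{40635}{2}$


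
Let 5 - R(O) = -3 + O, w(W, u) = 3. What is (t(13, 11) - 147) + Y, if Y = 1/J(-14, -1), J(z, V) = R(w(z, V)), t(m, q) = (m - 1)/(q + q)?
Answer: -8044/55 ≈ -146.25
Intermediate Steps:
t(m, q) = (-1 + m)/(2*q) (t(m, q) = (-1 + m)/((2*q)) = (-1 + m)*(1/(2*q)) = (-1 + m)/(2*q))
R(O) = 8 - O (R(O) = 5 - (-3 + O) = 5 + (3 - O) = 8 - O)
J(z, V) = 5 (J(z, V) = 8 - 1*3 = 8 - 3 = 5)
Y = ⅕ (Y = 1/5 = ⅕ ≈ 0.20000)
(t(13, 11) - 147) + Y = ((½)*(-1 + 13)/11 - 147) + ⅕ = ((½)*(1/11)*12 - 147) + ⅕ = (6/11 - 147) + ⅕ = -1611/11 + ⅕ = -8044/55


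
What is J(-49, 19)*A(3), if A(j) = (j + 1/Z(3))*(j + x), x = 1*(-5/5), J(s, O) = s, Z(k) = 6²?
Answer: -5341/18 ≈ -296.72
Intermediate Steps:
Z(k) = 36
x = -1 (x = 1*(-5*⅕) = 1*(-1) = -1)
A(j) = (-1 + j)*(1/36 + j) (A(j) = (j + 1/36)*(j - 1) = (j + 1/36)*(-1 + j) = (1/36 + j)*(-1 + j) = (-1 + j)*(1/36 + j))
J(-49, 19)*A(3) = -49*(-1/36 + (1/36)*3 + 3*(-1 + 3)) = -49*(-1/36 + 1/12 + 3*2) = -49*(-1/36 + 1/12 + 6) = -49*109/18 = -5341/18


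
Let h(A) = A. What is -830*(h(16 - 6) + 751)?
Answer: -631630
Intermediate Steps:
-830*(h(16 - 6) + 751) = -830*((16 - 6) + 751) = -830*(10 + 751) = -830*761 = -631630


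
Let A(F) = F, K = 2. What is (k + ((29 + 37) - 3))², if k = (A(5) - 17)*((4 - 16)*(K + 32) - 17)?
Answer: 26656569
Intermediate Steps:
k = 5100 (k = (5 - 17)*((4 - 16)*(2 + 32) - 17) = -12*(-12*34 - 17) = -12*(-408 - 17) = -12*(-425) = 5100)
(k + ((29 + 37) - 3))² = (5100 + ((29 + 37) - 3))² = (5100 + (66 - 3))² = (5100 + 63)² = 5163² = 26656569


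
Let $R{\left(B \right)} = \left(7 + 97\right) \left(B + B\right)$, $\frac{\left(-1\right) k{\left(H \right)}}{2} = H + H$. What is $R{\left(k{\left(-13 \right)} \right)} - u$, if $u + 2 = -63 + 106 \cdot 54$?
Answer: $5157$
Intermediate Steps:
$k{\left(H \right)} = - 4 H$ ($k{\left(H \right)} = - 2 \left(H + H\right) = - 2 \cdot 2 H = - 4 H$)
$R{\left(B \right)} = 208 B$ ($R{\left(B \right)} = 104 \cdot 2 B = 208 B$)
$u = 5659$ ($u = -2 + \left(-63 + 106 \cdot 54\right) = -2 + \left(-63 + 5724\right) = -2 + 5661 = 5659$)
$R{\left(k{\left(-13 \right)} \right)} - u = 208 \left(\left(-4\right) \left(-13\right)\right) - 5659 = 208 \cdot 52 - 5659 = 10816 - 5659 = 5157$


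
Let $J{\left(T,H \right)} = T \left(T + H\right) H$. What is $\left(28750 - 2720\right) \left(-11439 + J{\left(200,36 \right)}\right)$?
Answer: $43932418830$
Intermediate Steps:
$J{\left(T,H \right)} = H T \left(H + T\right)$ ($J{\left(T,H \right)} = T \left(H + T\right) H = H T \left(H + T\right)$)
$\left(28750 - 2720\right) \left(-11439 + J{\left(200,36 \right)}\right) = \left(28750 - 2720\right) \left(-11439 + 36 \cdot 200 \left(36 + 200\right)\right) = 26030 \left(-11439 + 36 \cdot 200 \cdot 236\right) = 26030 \left(-11439 + 1699200\right) = 26030 \cdot 1687761 = 43932418830$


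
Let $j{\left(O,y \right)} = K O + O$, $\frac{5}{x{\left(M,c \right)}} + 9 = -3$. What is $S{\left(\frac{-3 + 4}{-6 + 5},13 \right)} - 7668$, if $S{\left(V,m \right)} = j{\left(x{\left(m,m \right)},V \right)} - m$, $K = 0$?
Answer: $- \frac{92177}{12} \approx -7681.4$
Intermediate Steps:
$x{\left(M,c \right)} = - \frac{5}{12}$ ($x{\left(M,c \right)} = \frac{5}{-9 - 3} = \frac{5}{-12} = 5 \left(- \frac{1}{12}\right) = - \frac{5}{12}$)
$j{\left(O,y \right)} = O$ ($j{\left(O,y \right)} = 0 O + O = 0 + O = O$)
$S{\left(V,m \right)} = - \frac{5}{12} - m$
$S{\left(\frac{-3 + 4}{-6 + 5},13 \right)} - 7668 = \left(- \frac{5}{12} - 13\right) - 7668 = - \frac{161}{12} - 7668 = - \frac{92177}{12}$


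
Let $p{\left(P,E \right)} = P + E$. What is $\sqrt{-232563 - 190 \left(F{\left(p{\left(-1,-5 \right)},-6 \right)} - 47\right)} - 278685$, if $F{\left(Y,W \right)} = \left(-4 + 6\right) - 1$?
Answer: $-278685 + i \sqrt{223823} \approx -2.7869 \cdot 10^{5} + 473.1 i$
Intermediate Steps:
$p{\left(P,E \right)} = E + P$
$F{\left(Y,W \right)} = 1$ ($F{\left(Y,W \right)} = 2 - 1 = 1$)
$\sqrt{-232563 - 190 \left(F{\left(p{\left(-1,-5 \right)},-6 \right)} - 47\right)} - 278685 = \sqrt{-232563 - 190 \left(1 - 47\right)} - 278685 = \sqrt{-232563 - -8740} - 278685 = \sqrt{-232563 + 8740} - 278685 = \sqrt{-223823} - 278685 = i \sqrt{223823} - 278685 = -278685 + i \sqrt{223823}$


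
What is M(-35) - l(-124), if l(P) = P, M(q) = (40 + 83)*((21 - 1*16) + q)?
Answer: -3566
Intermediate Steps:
M(q) = 615 + 123*q (M(q) = 123*((21 - 16) + q) = 123*(5 + q) = 615 + 123*q)
M(-35) - l(-124) = (615 + 123*(-35)) - 1*(-124) = (615 - 4305) + 124 = -3690 + 124 = -3566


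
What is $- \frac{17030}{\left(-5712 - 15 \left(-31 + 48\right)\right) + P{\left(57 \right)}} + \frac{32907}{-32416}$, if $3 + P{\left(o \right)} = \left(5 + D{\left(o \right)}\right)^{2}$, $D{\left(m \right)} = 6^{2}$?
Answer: $\frac{410906357}{139032224} \approx 2.9555$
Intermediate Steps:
$D{\left(m \right)} = 36$
$P{\left(o \right)} = 1678$ ($P{\left(o \right)} = -3 + \left(5 + 36\right)^{2} = -3 + 41^{2} = -3 + 1681 = 1678$)
$- \frac{17030}{\left(-5712 - 15 \left(-31 + 48\right)\right) + P{\left(57 \right)}} + \frac{32907}{-32416} = - \frac{17030}{\left(-5712 - 15 \left(-31 + 48\right)\right) + 1678} + \frac{32907}{-32416} = - \frac{17030}{\left(-5712 - 255\right) + 1678} + 32907 \left(- \frac{1}{32416}\right) = - \frac{17030}{\left(-5712 - 255\right) + 1678} - \frac{32907}{32416} = - \frac{17030}{-5967 + 1678} - \frac{32907}{32416} = - \frac{17030}{-4289} - \frac{32907}{32416} = \left(-17030\right) \left(- \frac{1}{4289}\right) - \frac{32907}{32416} = \frac{17030}{4289} - \frac{32907}{32416} = \frac{410906357}{139032224}$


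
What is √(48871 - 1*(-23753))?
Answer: 4*√4539 ≈ 269.49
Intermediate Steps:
√(48871 - 1*(-23753)) = √(48871 + 23753) = √72624 = 4*√4539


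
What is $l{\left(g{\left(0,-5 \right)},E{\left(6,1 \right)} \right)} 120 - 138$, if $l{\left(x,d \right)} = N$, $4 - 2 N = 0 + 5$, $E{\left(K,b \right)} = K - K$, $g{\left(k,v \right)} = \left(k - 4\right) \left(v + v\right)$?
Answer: $-198$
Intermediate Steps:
$g{\left(k,v \right)} = 2 v \left(-4 + k\right)$ ($g{\left(k,v \right)} = \left(-4 + k\right) 2 v = 2 v \left(-4 + k\right)$)
$E{\left(K,b \right)} = 0$
$N = - \frac{1}{2}$ ($N = 2 - \frac{0 + 5}{2} = 2 - \frac{5}{2} = - \frac{1}{2} \approx -0.5$)
$l{\left(x,d \right)} = - \frac{1}{2}$
$l{\left(g{\left(0,-5 \right)},E{\left(6,1 \right)} \right)} 120 - 138 = \left(- \frac{1}{2}\right) 120 - 138 = -60 - 138 = -198$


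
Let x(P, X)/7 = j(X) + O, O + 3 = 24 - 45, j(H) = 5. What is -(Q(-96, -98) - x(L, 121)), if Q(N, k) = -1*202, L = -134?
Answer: 69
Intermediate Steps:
O = -24 (O = -3 + (24 - 45) = -3 - 21 = -24)
Q(N, k) = -202
x(P, X) = -133 (x(P, X) = 7*(5 - 24) = 7*(-19) = -133)
-(Q(-96, -98) - x(L, 121)) = -(-202 - 1*(-133)) = -(-202 + 133) = -1*(-69) = 69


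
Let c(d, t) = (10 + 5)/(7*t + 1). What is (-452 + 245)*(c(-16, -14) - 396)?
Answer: 7954389/97 ≈ 82004.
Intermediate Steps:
c(d, t) = 15/(1 + 7*t)
(-452 + 245)*(c(-16, -14) - 396) = (-452 + 245)*(15/(1 + 7*(-14)) - 396) = -207*(15/(1 - 98) - 396) = -207*(15/(-97) - 396) = -207*(15*(-1/97) - 396) = -207*(-15/97 - 396) = -207*(-38427/97) = 7954389/97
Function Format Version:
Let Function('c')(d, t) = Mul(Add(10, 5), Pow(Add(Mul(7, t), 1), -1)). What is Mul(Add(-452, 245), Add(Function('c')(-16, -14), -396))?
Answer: Rational(7954389, 97) ≈ 82004.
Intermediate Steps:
Function('c')(d, t) = Mul(15, Pow(Add(1, Mul(7, t)), -1))
Mul(Add(-452, 245), Add(Function('c')(-16, -14), -396)) = Mul(Add(-452, 245), Add(Mul(15, Pow(Add(1, Mul(7, -14)), -1)), -396)) = Mul(-207, Add(Mul(15, Pow(Add(1, -98), -1)), -396)) = Mul(-207, Add(Mul(15, Pow(-97, -1)), -396)) = Mul(-207, Add(Mul(15, Rational(-1, 97)), -396)) = Mul(-207, Add(Rational(-15, 97), -396)) = Mul(-207, Rational(-38427, 97)) = Rational(7954389, 97)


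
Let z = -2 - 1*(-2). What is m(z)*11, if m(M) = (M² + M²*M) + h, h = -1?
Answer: -11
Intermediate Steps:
z = 0 (z = -2 + 2 = 0)
m(M) = -1 + M² + M³ (m(M) = (M² + M²*M) - 1 = (M² + M³) - 1 = -1 + M² + M³)
m(z)*11 = (-1 + 0² + 0³)*11 = (-1 + 0 + 0)*11 = -1*11 = -11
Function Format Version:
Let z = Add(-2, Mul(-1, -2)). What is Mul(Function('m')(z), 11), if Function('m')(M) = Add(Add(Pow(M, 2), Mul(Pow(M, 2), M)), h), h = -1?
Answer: -11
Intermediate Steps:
z = 0 (z = Add(-2, 2) = 0)
Function('m')(M) = Add(-1, Pow(M, 2), Pow(M, 3)) (Function('m')(M) = Add(Add(Pow(M, 2), Mul(Pow(M, 2), M)), -1) = Add(Add(Pow(M, 2), Pow(M, 3)), -1) = Add(-1, Pow(M, 2), Pow(M, 3)))
Mul(Function('m')(z), 11) = Mul(Add(-1, Pow(0, 2), Pow(0, 3)), 11) = Mul(Add(-1, 0, 0), 11) = Mul(-1, 11) = -11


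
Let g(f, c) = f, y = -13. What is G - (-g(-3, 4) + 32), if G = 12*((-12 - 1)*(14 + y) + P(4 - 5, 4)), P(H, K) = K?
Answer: -143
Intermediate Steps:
G = -108 (G = 12*((-12 - 1)*(14 - 13) + 4) = 12*(-13*1 + 4) = 12*(-13 + 4) = 12*(-9) = -108)
G - (-g(-3, 4) + 32) = -108 - (-1*(-3) + 32) = -108 - (3 + 32) = -108 - 1*35 = -108 - 35 = -143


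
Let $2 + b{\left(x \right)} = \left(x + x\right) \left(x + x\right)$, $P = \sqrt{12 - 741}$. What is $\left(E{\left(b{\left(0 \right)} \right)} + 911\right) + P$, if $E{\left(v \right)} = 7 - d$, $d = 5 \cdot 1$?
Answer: $913 + 27 i \approx 913.0 + 27.0 i$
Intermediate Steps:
$P = 27 i$ ($P = \sqrt{-729} = 27 i \approx 27.0 i$)
$b{\left(x \right)} = -2 + 4 x^{2}$ ($b{\left(x \right)} = -2 + \left(x + x\right) \left(x + x\right) = -2 + 2 x 2 x = -2 + 4 x^{2}$)
$d = 5$
$E{\left(v \right)} = 2$ ($E{\left(v \right)} = 7 - 5 = 2$)
$\left(E{\left(b{\left(0 \right)} \right)} + 911\right) + P = \left(2 + 911\right) + 27 i = 913 + 27 i$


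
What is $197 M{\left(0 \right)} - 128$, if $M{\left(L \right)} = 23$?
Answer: $4403$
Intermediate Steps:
$197 M{\left(0 \right)} - 128 = 197 \cdot 23 - 128 = 4531 - 128 = 4403$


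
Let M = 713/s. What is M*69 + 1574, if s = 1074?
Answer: 579891/358 ≈ 1619.8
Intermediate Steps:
M = 713/1074 ≈ 0.66387
M*69 + 1574 = (713/1074)*69 + 1574 = 16399/358 + 1574 = 579891/358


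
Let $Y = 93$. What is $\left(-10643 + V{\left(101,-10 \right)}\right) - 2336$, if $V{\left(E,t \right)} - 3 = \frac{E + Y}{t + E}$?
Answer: $- \frac{1180622}{91} \approx -12974.0$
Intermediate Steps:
$V{\left(E,t \right)} = 3 + \frac{93 + E}{E + t}$ ($V{\left(E,t \right)} = 3 + \frac{E + 93}{t + E} = 3 + \frac{93 + E}{E + t}$)
$\left(-10643 + V{\left(101,-10 \right)}\right) - 2336 = \left(-10643 + \frac{93 + 3 \left(-10\right) + 4 \cdot 101}{101 - 10}\right) - 2336 = \left(-10643 + \frac{93 - 30 + 404}{91}\right) + \left(-4935 + 2599\right) = \left(-10643 + \frac{1}{91} \cdot 467\right) - 2336 = \left(-10643 + \frac{467}{91}\right) - 2336 = - \frac{968046}{91} - 2336 = - \frac{1180622}{91}$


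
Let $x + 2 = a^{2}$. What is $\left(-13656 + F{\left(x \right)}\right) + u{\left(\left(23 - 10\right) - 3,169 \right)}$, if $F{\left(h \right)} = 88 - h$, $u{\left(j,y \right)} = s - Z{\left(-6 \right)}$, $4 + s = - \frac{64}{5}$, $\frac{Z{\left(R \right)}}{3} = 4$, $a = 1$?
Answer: $- \frac{67979}{5} \approx -13596.0$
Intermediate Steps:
$Z{\left(R \right)} = 12$ ($Z{\left(R \right)} = 3 \cdot 4 = 12$)
$s = - \frac{84}{5}$ ($s = -4 - \frac{64}{5} = - \frac{84}{5} \approx -16.8$)
$u{\left(j,y \right)} = - \frac{144}{5}$ ($u{\left(j,y \right)} = - \frac{84}{5} - 12 = - \frac{144}{5}$)
$x = -1$ ($x = -2 + 1^{2} = -2 + 1 = -1$)
$\left(-13656 + F{\left(x \right)}\right) + u{\left(\left(23 - 10\right) - 3,169 \right)} = \left(-13656 + \left(88 - -1\right)\right) - \frac{144}{5} = \left(-13656 + \left(88 + 1\right)\right) - \frac{144}{5} = \left(-13656 + 89\right) - \frac{144}{5} = -13567 - \frac{144}{5} = - \frac{67979}{5}$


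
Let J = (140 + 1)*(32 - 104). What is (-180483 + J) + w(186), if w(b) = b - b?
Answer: -190635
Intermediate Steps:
w(b) = 0
J = -10152 (J = 141*(-72) = -10152)
(-180483 + J) + w(186) = (-180483 - 10152) + 0 = -190635 + 0 = -190635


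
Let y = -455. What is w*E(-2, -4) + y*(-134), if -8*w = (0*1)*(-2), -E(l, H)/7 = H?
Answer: 60970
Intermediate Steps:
E(l, H) = -7*H
w = 0 (w = -0*1*(-2)/8 = -0*(-2) = -⅛*0 = 0)
w*E(-2, -4) + y*(-134) = 0*(-7*(-4)) - 455*(-134) = 0*28 + 60970 = 0 + 60970 = 60970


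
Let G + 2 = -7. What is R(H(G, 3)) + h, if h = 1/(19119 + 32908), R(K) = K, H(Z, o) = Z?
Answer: -468242/52027 ≈ -9.0000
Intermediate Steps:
G = -9 (G = -2 - 7 = -9)
h = 1/52027 ≈ 1.9221e-5
R(H(G, 3)) + h = -9 + 1/52027 = -468242/52027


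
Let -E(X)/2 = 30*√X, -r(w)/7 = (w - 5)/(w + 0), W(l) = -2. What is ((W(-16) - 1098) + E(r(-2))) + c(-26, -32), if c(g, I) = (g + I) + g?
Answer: -1184 - 210*I*√2 ≈ -1184.0 - 296.98*I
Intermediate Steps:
r(w) = -7*(-5 + w)/w (r(w) = -7*(w - 5)/(w + 0) = -7*(-5 + w)/w)
E(X) = -60*√X
c(g, I) = I + 2*g (c(g, I) = (I + g) + g = I + 2*g)
((W(-16) - 1098) + E(r(-2))) + c(-26, -32) = ((-2 - 1098) - 60*√(-7 + 35/(-2))) + (-32 + 2*(-26)) = (-1100 - 60*√(-7 + 35*(-½))) + (-32 - 52) = (-1100 - 60*√(-7 - 35/2)) - 84 = (-1100 - 210*I*√2) - 84 = -1184 - 210*I*√2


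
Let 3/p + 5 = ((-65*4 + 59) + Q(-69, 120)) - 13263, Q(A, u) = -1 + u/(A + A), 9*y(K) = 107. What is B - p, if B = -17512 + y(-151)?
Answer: -48798534209/2788470 ≈ -17500.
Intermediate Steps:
y(K) = 107/9 (y(K) = (1/9)*107 = 107/9)
Q(A, u) = -1 + u/(2*A) (Q(A, u) = -1 + u/((2*A)) = -1 + (1/(2*A))*u = -1 + u/(2*A))
p = -69/309830 (p = 3/(-5 + (((-65*4 + 59) + ((1/2)*120 - 1*(-69))/(-69)) - 13263)) = 3/(-5 + (((-260 + 59) - (60 + 69)/69) - 13263)) = 3/(-5 + ((-201 - 1/69*129) - 13263)) = 3/(-5 + ((-201 - 43/23) - 13263)) = 3/(-5 + (-4666/23 - 13263)) = 3/(-5 - 309715/23) = 3/(-309830/23) = 3*(-23/309830) = -69/309830 ≈ -0.00022270)
B = -157501/9 (B = -17512 + 107/9 = -157501/9 ≈ -17500.)
B - p = -157501/9 - 1*(-69/309830) = -157501/9 + 69/309830 = -48798534209/2788470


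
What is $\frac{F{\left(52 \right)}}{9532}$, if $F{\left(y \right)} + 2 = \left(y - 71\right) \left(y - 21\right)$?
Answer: $- \frac{591}{9532} \approx -0.062002$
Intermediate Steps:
$F{\left(y \right)} = -2 + \left(-71 + y\right) \left(-21 + y\right)$ ($F{\left(y \right)} = -2 + \left(y - 71\right) \left(y - 21\right) = -2 + \left(-71 + y\right) \left(-21 + y\right)$)
$\frac{F{\left(52 \right)}}{9532} = \frac{1489 + 52^{2} - 4784}{9532} = \left(1489 + 2704 - 4784\right) \frac{1}{9532} = \left(-591\right) \frac{1}{9532} = - \frac{591}{9532}$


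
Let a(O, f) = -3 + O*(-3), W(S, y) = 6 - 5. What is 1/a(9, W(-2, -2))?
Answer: -1/30 ≈ -0.033333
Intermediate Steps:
W(S, y) = 1
a(O, f) = -3 - 3*O
1/a(9, W(-2, -2)) = 1/(-3 - 3*9) = 1/(-3 - 27) = 1/(-30) = -1/30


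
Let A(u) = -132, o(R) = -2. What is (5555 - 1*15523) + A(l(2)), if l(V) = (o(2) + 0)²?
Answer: -10100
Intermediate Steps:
l(V) = 4 (l(V) = (-2 + 0)² = (-2)² = 4)
(5555 - 1*15523) + A(l(2)) = (5555 - 1*15523) - 132 = (5555 - 15523) - 132 = -9968 - 132 = -10100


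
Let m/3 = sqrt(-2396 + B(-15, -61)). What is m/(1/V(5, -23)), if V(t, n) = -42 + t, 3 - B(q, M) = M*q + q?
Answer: -111*I*sqrt(3293) ≈ -6369.7*I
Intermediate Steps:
B(q, M) = 3 - q - M*q (B(q, M) = 3 - (M*q + q) = 3 - (q + M*q) = 3 + (-q - M*q) = 3 - q - M*q)
m = 3*I*sqrt(3293) (m = 3*sqrt(-2396 + (3 - 1*(-15) - 1*(-61)*(-15))) = 3*sqrt(-2396 + (3 + 15 - 915)) = 3*sqrt(-2396 - 897) = 3*sqrt(-3293) = 3*(I*sqrt(3293)) = 3*I*sqrt(3293) ≈ 172.15*I)
m/(1/V(5, -23)) = (3*I*sqrt(3293))/(1/(-42 + 5)) = (3*I*sqrt(3293))/(1/(-37)) = (3*I*sqrt(3293))/(-1/37) = (3*I*sqrt(3293))*(-37) = -111*I*sqrt(3293)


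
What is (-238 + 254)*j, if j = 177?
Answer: 2832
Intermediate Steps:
(-238 + 254)*j = (-238 + 254)*177 = 16*177 = 2832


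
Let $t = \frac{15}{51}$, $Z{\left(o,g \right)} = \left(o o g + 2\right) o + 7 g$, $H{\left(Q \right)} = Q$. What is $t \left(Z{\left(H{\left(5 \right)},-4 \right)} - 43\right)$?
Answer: $-165$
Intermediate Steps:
$Z{\left(o,g \right)} = 7 g + o \left(2 + g o^{2}\right)$ ($Z{\left(o,g \right)} = \left(o^{2} g + 2\right) o + 7 g = \left(g o^{2} + 2\right) o + 7 g = \left(2 + g o^{2}\right) o + 7 g = o \left(2 + g o^{2}\right) + 7 g = 7 g + o \left(2 + g o^{2}\right)$)
$t = \frac{5}{17}$ ($t = 15 \cdot \frac{1}{51} = \frac{5}{17} \approx 0.29412$)
$t \left(Z{\left(H{\left(5 \right)},-4 \right)} - 43\right) = \frac{5 \left(\left(2 \cdot 5 + 7 \left(-4\right) - 4 \cdot 5^{3}\right) - 43\right)}{17} = \frac{5 \left(\left(10 - 28 - 500\right) - 43\right)}{17} = \frac{5 \left(-518 - 43\right)}{17} = \frac{5}{17} \left(-561\right) = -165$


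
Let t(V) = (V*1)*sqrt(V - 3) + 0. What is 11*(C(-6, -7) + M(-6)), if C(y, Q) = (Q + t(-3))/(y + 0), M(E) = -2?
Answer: -55/6 + 11*I*sqrt(6)/2 ≈ -9.1667 + 13.472*I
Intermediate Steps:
t(V) = V*sqrt(-3 + V) (t(V) = V*sqrt(-3 + V) + 0 = V*sqrt(-3 + V))
C(y, Q) = (Q - 3*I*sqrt(6))/y (C(y, Q) = (Q - 3*sqrt(-3 - 3))/(y + 0) = (Q - 3*I*sqrt(6))/y)
11*(C(-6, -7) + M(-6)) = 11*((-7 - 3*I*sqrt(6))/(-6) - 2) = 11*(-(-7 - 3*I*sqrt(6))/6 - 2) = 11*((7/6 + I*sqrt(6)/2) - 2) = 11*(-5/6 + I*sqrt(6)/2) = -55/6 + 11*I*sqrt(6)/2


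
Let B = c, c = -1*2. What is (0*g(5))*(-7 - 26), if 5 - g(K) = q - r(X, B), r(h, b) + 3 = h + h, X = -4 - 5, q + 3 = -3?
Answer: 0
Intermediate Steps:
q = -6 (q = -3 - 3 = -6)
c = -2
B = -2
X = -9
r(h, b) = -3 + 2*h (r(h, b) = -3 + (h + h) = -3 + 2*h)
g(K) = -10 (g(K) = 5 - (-6 - (-3 + 2*(-9))) = 5 - (-6 - (-3 - 18)) = 5 - (-6 - 1*(-21)) = 5 - (-6 + 21) = 5 - 1*15 = 5 - 15 = -10)
(0*g(5))*(-7 - 26) = (0*(-10))*(-7 - 26) = 0*(-33) = 0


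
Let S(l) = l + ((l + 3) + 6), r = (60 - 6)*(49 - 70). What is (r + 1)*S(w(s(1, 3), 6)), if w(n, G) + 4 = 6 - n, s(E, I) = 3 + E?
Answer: -5665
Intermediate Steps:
r = -1134 (r = 54*(-21) = -1134)
w(n, G) = 2 - n (w(n, G) = -4 + (6 - n) = 2 - n)
S(l) = 9 + 2*l (S(l) = l + ((3 + l) + 6) = l + (9 + l) = 9 + 2*l)
(r + 1)*S(w(s(1, 3), 6)) = (-1134 + 1)*(9 + 2*(2 - (3 + 1))) = -1133*(9 + 2*(2 - 1*4)) = -1133*(9 + 2*(2 - 4)) = -1133*(9 + 2*(-2)) = -1133*(9 - 4) = -1133*5 = -5665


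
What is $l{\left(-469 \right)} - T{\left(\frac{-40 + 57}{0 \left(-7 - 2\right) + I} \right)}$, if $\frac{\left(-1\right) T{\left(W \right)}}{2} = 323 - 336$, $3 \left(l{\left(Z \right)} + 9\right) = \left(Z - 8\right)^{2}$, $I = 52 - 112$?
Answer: $75808$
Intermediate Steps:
$I = -60$
$l{\left(Z \right)} = -9 + \frac{\left(-8 + Z\right)^{2}}{3}$ ($l{\left(Z \right)} = -9 + \frac{\left(Z - 8\right)^{2}}{3} = -9 + \frac{\left(-8 + Z\right)^{2}}{3}$)
$T{\left(W \right)} = 26$ ($T{\left(W \right)} = - 2 \left(323 - 336\right) = \left(-2\right) \left(-13\right) = 26$)
$l{\left(-469 \right)} - T{\left(\frac{-40 + 57}{0 \left(-7 - 2\right) + I} \right)} = \left(-9 + \frac{\left(-8 - 469\right)^{2}}{3}\right) - 26 = \left(-9 + \frac{\left(-477\right)^{2}}{3}\right) - 26 = \left(-9 + \frac{1}{3} \cdot 227529\right) - 26 = \left(-9 + 75843\right) - 26 = 75834 - 26 = 75808$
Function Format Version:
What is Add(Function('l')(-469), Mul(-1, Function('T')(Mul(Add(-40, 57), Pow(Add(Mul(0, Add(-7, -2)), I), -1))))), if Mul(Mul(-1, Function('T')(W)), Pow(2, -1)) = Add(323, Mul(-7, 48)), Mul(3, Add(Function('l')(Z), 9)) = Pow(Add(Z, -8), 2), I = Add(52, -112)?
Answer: 75808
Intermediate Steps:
I = -60
Function('l')(Z) = Add(-9, Mul(Rational(1, 3), Pow(Add(-8, Z), 2))) (Function('l')(Z) = Add(-9, Mul(Rational(1, 3), Pow(Add(Z, -8), 2))) = Add(-9, Mul(Rational(1, 3), Pow(Add(-8, Z), 2))))
Function('T')(W) = 26 (Function('T')(W) = Mul(-2, Add(323, Mul(-7, 48))) = Mul(-2, Add(323, -336)) = Mul(-2, -13) = 26)
Add(Function('l')(-469), Mul(-1, Function('T')(Mul(Add(-40, 57), Pow(Add(Mul(0, Add(-7, -2)), I), -1))))) = Add(Add(-9, Mul(Rational(1, 3), Pow(Add(-8, -469), 2))), Mul(-1, 26)) = Add(Add(-9, Mul(Rational(1, 3), Pow(-477, 2))), -26) = Add(Add(-9, Mul(Rational(1, 3), 227529)), -26) = Add(Add(-9, 75843), -26) = Add(75834, -26) = 75808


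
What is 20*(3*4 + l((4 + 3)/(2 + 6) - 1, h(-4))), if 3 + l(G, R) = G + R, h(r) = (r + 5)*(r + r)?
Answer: 35/2 ≈ 17.500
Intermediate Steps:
h(r) = 2*r*(5 + r) (h(r) = (5 + r)*(2*r) = 2*r*(5 + r))
l(G, R) = -3 + G + R (l(G, R) = -3 + (G + R) = -3 + G + R)
20*(3*4 + l((4 + 3)/(2 + 6) - 1, h(-4))) = 20*(3*4 + (-3 + ((4 + 3)/(2 + 6) - 1) + 2*(-4)*(5 - 4))) = 20*(12 + (-3 + (7/8 - 1) + 2*(-4)*1)) = 20*(12 + (-3 + (7*(1/8) - 1) - 8)) = 20*(12 + (-3 + (7/8 - 1) - 8)) = 20*(12 + (-3 - 1/8 - 8)) = 20*(12 - 89/8) = 20*(7/8) = 35/2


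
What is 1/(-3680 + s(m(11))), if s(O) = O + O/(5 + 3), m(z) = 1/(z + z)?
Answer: -176/647671 ≈ -0.00027174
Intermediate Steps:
m(z) = 1/(2*z)
s(O) = 9*O/8 (s(O) = O + O/8 = 9*O/8)
1/(-3680 + s(m(11))) = 1/(-3680 + 9*((½)/11)/8) = 1/(-3680 + 9*((½)*(1/11))/8) = 1/(-3680 + (9/8)*(1/22)) = 1/(-3680 + 9/176) = 1/(-647671/176) = -176/647671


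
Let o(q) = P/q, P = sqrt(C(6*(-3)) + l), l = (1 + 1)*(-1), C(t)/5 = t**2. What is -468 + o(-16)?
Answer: -468 - sqrt(1618)/16 ≈ -470.51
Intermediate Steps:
C(t) = 5*t**2
l = -2 (l = 2*(-1) = -2)
P = sqrt(1618) (P = sqrt(5*(6*(-3))**2 - 2) = sqrt(5*(-18)**2 - 2) = sqrt(5*324 - 2) = sqrt(1620 - 2) = sqrt(1618) ≈ 40.224)
o(q) = sqrt(1618)/q
-468 + o(-16) = -468 + sqrt(1618)/(-16) = -468 + sqrt(1618)*(-1/16) = -468 - sqrt(1618)/16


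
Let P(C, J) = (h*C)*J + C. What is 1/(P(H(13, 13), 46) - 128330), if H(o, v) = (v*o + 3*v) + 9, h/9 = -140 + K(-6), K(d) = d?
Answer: -1/13244461 ≈ -7.5503e-8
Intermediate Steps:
h = -1314 (h = 9*(-140 - 6) = 9*(-146) = -1314)
H(o, v) = 9 + 3*v + o*v (H(o, v) = (o*v + 3*v) + 9 = (3*v + o*v) + 9 = 9 + 3*v + o*v)
P(C, J) = C - 1314*C*J (P(C, J) = (-1314*C)*J + C = -1314*C*J + C = C - 1314*C*J)
1/(P(H(13, 13), 46) - 128330) = 1/((9 + 3*13 + 13*13)*(1 - 1314*46) - 128330) = 1/((9 + 39 + 169)*(1 - 60444) - 128330) = 1/(217*(-60443) - 128330) = 1/(-13116131 - 128330) = 1/(-13244461) = -1/13244461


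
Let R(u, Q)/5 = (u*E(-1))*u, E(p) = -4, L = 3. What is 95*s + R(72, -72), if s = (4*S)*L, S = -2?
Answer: -105960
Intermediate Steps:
s = -24 (s = (4*(-2))*3 = -8*3 = -24)
R(u, Q) = -20*u² (R(u, Q) = 5*((u*(-4))*u) = 5*((-4*u)*u) = 5*(-4*u²) = -20*u²)
95*s + R(72, -72) = 95*(-24) - 20*72² = -2280 - 20*5184 = -2280 - 103680 = -105960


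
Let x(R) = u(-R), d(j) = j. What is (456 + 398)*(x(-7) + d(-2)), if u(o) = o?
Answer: 4270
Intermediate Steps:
x(R) = -R
(456 + 398)*(x(-7) + d(-2)) = (456 + 398)*(-1*(-7) - 2) = 854*(7 - 2) = 854*5 = 4270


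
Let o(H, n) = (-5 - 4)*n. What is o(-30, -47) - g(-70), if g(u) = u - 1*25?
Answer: 518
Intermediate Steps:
o(H, n) = -9*n
g(u) = -25 + u (g(u) = u - 25 = -25 + u)
o(-30, -47) - g(-70) = -9*(-47) - (-25 - 70) = 423 - 1*(-95) = 423 + 95 = 518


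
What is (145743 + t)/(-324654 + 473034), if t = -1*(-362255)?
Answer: 253999/74190 ≈ 3.4236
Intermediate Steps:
t = 362255
(145743 + t)/(-324654 + 473034) = (145743 + 362255)/(-324654 + 473034) = 507998/148380 = 507998*(1/148380) = 253999/74190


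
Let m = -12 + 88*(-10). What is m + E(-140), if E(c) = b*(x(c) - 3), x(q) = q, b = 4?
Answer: -1464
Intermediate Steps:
m = -892 (m = -12 - 880 = -892)
E(c) = -12 + 4*c (E(c) = 4*(c - 3) = 4*(-3 + c) = -12 + 4*c)
m + E(-140) = -892 + (-12 + 4*(-140)) = -892 + (-12 - 560) = -892 - 572 = -1464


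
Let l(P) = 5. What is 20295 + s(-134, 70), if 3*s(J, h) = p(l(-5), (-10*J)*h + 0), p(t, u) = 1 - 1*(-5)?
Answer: 20297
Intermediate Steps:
p(t, u) = 6 (p(t, u) = 1 + 5 = 6)
s(J, h) = 2 (s(J, h) = (1/3)*6 = 2)
20295 + s(-134, 70) = 20295 + 2 = 20297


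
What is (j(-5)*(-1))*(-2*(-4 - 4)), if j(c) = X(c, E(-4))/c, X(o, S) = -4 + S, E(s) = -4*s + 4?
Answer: 256/5 ≈ 51.200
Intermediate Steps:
E(s) = 4 - 4*s
j(c) = 16/c (j(c) = (-4 + (4 - 4*(-4)))/c = (-4 + (4 + 16))/c = (-4 + 20)/c = 16/c)
(j(-5)*(-1))*(-2*(-4 - 4)) = ((16/(-5))*(-1))*(-2*(-4 - 4)) = ((16*(-⅕))*(-1))*(-2*(-8)) = -16/5*(-1)*16 = (16/5)*16 = 256/5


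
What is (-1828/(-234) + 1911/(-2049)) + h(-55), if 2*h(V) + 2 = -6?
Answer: 230089/79911 ≈ 2.8793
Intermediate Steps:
h(V) = -4 (h(V) = -1 + (½)*(-6) = -1 - 3 = -4)
(-1828/(-234) + 1911/(-2049)) + h(-55) = (-1828/(-234) + 1911/(-2049)) - 4 = (-1828*(-1/234) + 1911*(-1/2049)) - 4 = (914/117 - 637/683) - 4 = 549733/79911 - 4 = 230089/79911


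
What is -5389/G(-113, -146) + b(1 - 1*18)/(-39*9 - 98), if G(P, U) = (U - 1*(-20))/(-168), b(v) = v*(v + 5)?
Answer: -9679256/1347 ≈ -7185.8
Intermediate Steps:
b(v) = v*(5 + v)
G(P, U) = -5/42 - U/168 (G(P, U) = (U + 20)*(-1/168) = (20 + U)*(-1/168) = -5/42 - U/168)
-5389/G(-113, -146) + b(1 - 1*18)/(-39*9 - 98) = -5389/(-5/42 - 1/168*(-146)) + ((1 - 1*18)*(5 + (1 - 1*18)))/(-39*9 - 98) = -5389/(-5/42 + 73/84) + ((1 - 18)*(5 + (1 - 18)))/(-351 - 98) = -5389/¾ - 17*(5 - 17)/(-449) = -5389*4/3 - 17*(-12)*(-1/449) = -21556/3 + 204*(-1/449) = -21556/3 - 204/449 = -9679256/1347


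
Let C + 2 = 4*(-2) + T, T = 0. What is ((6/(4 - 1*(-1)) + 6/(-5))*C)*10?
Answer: 0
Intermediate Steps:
C = -10 (C = -2 + (4*(-2) + 0) = -2 + (-8 + 0) = -2 - 8 = -10)
((6/(4 - 1*(-1)) + 6/(-5))*C)*10 = ((6/(4 - 1*(-1)) + 6/(-5))*(-10))*10 = ((6/(4 + 1) + 6*(-⅕))*(-10))*10 = ((6/5 - 6/5)*(-10))*10 = (0*(-10))*10 = 0*10 = 0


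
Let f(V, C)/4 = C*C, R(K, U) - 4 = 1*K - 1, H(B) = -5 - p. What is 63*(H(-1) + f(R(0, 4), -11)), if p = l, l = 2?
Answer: 30051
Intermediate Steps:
p = 2
H(B) = -7 (H(B) = -5 - 1*2 = -5 - 2 = -7)
R(K, U) = 3 + K (R(K, U) = 4 + (1*K - 1) = 4 + (K - 1) = 4 + (-1 + K) = 3 + K)
f(V, C) = 4*C² (f(V, C) = 4*(C*C) = 4*C²)
63*(H(-1) + f(R(0, 4), -11)) = 63*(-7 + 4*(-11)²) = 63*(-7 + 4*121) = 63*(-7 + 484) = 63*477 = 30051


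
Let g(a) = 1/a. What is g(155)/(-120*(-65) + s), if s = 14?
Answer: 1/1211170 ≈ 8.2565e-7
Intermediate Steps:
g(155)/(-120*(-65) + s) = 1/(155*(-120*(-65) + 14)) = 1/(155*(7800 + 14)) = (1/155)/7814 = (1/155)*(1/7814) = 1/1211170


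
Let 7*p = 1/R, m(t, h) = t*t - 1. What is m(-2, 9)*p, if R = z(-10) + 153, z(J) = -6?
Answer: 1/343 ≈ 0.0029155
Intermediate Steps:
m(t, h) = -1 + t**2 (m(t, h) = t**2 - 1 = -1 + t**2)
R = 147 (R = -6 + 153 = 147)
p = 1/1029 (p = (1/7)/147 = (1/7)*(1/147) = 1/1029 ≈ 0.00097182)
m(-2, 9)*p = (-1 + (-2)**2)*(1/1029) = (-1 + 4)*(1/1029) = 3*(1/1029) = 1/343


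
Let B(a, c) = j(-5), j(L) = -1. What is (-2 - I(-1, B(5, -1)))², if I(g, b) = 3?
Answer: 25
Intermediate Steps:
B(a, c) = -1
(-2 - I(-1, B(5, -1)))² = (-2 - 1*3)² = (-2 - 3)² = (-5)² = 25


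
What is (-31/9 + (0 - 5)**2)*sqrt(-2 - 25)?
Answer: 194*I*sqrt(3)/3 ≈ 112.01*I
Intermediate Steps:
(-31/9 + (0 - 5)**2)*sqrt(-2 - 25) = (-31*1/9 + (-5)**2)*sqrt(-27) = (-31/9 + 25)*(3*I*sqrt(3)) = 194*(3*I*sqrt(3))/9 = 194*I*sqrt(3)/3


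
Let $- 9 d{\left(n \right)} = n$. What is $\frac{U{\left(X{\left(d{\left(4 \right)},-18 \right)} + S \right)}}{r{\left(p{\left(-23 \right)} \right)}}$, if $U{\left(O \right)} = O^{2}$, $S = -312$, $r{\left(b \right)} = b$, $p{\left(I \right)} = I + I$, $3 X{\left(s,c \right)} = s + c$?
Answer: $- \frac{36894050}{16767} \approx -2200.4$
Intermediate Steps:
$d{\left(n \right)} = - \frac{n}{9}$
$X{\left(s,c \right)} = \frac{c}{3} + \frac{s}{3}$ ($X{\left(s,c \right)} = \frac{s + c}{3} = \frac{c + s}{3} = \frac{c}{3} + \frac{s}{3}$)
$p{\left(I \right)} = 2 I$
$\frac{U{\left(X{\left(d{\left(4 \right)},-18 \right)} + S \right)}}{r{\left(p{\left(-23 \right)} \right)}} = \frac{\left(\left(\frac{1}{3} \left(-18\right) + \frac{\left(- \frac{1}{9}\right) 4}{3}\right) - 312\right)^{2}}{2 \left(-23\right)} = \frac{\left(\left(-6 + \frac{1}{3} \left(- \frac{4}{9}\right)\right) - 312\right)^{2}}{-46} = \left(\left(-6 - \frac{4}{27}\right) - 312\right)^{2} \left(- \frac{1}{46}\right) = \left(- \frac{166}{27} - 312\right)^{2} \left(- \frac{1}{46}\right) = \left(- \frac{8590}{27}\right)^{2} \left(- \frac{1}{46}\right) = \frac{73788100}{729} \left(- \frac{1}{46}\right) = - \frac{36894050}{16767}$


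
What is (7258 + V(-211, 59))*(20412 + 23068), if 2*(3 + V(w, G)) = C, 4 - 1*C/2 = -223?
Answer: 325317360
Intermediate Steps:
C = 454 (C = 8 - 2*(-223) = 8 + 446 = 454)
V(w, G) = 224 (V(w, G) = -3 + (½)*454 = -3 + 227 = 224)
(7258 + V(-211, 59))*(20412 + 23068) = (7258 + 224)*(20412 + 23068) = 7482*43480 = 325317360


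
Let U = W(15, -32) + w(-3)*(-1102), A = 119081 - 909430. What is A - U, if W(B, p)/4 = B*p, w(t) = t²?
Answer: -778511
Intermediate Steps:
W(B, p) = 4*B*p (W(B, p) = 4*(B*p) = 4*B*p)
A = -790349
U = -11838 (U = 4*15*(-32) + (-3)²*(-1102) = -1920 + 9*(-1102) = -1920 - 9918 = -11838)
A - U = -790349 - 1*(-11838) = -790349 + 11838 = -778511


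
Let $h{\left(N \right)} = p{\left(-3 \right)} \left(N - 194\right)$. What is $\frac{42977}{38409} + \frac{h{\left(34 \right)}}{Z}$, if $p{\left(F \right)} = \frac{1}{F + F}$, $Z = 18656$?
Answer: $\frac{50175197}{44784894} \approx 1.1204$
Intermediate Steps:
$p{\left(F \right)} = \frac{1}{2 F}$
$h{\left(N \right)} = \frac{97}{3} - \frac{N}{6}$ ($h{\left(N \right)} = \frac{1}{2 \left(-3\right)} \left(N - 194\right) = \frac{1}{2} \left(- \frac{1}{3}\right) \left(-194 + N\right) = - \frac{-194 + N}{6} = \frac{97}{3} - \frac{N}{6}$)
$\frac{42977}{38409} + \frac{h{\left(34 \right)}}{Z} = \frac{42977}{38409} + \frac{\frac{97}{3} - \frac{17}{3}}{18656} = 42977 \cdot \frac{1}{38409} + \left(\frac{97}{3} - \frac{17}{3}\right) \frac{1}{18656} = \frac{42977}{38409} + \frac{80}{3} \cdot \frac{1}{18656} = \frac{42977}{38409} + \frac{5}{3498} = \frac{50175197}{44784894}$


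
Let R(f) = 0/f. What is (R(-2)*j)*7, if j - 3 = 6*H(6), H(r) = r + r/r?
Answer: 0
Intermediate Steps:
H(r) = 1 + r (H(r) = r + 1 = 1 + r)
R(f) = 0
j = 45 (j = 3 + 6*(1 + 6) = 3 + 6*7 = 3 + 42 = 45)
(R(-2)*j)*7 = (0*45)*7 = 0*7 = 0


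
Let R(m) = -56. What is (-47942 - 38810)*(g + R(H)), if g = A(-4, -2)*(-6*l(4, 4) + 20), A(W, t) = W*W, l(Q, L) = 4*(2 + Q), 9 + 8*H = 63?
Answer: 176974080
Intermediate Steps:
H = 27/4 (H = -9/8 + (⅛)*63 = -9/8 + 63/8 = 27/4 ≈ 6.7500)
l(Q, L) = 8 + 4*Q
A(W, t) = W²
g = -1984 (g = (-4)²*(-6*(8 + 4*4) + 20) = 16*(-6*(8 + 16) + 20) = 16*(-6*24 + 20) = 16*(-144 + 20) = 16*(-124) = -1984)
(-47942 - 38810)*(g + R(H)) = (-47942 - 38810)*(-1984 - 56) = -86752*(-2040) = 176974080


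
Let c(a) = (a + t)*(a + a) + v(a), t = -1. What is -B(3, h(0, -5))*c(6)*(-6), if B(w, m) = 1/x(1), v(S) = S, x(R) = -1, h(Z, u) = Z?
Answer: -396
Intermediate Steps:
B(w, m) = -1 (B(w, m) = 1/(-1) = -1)
c(a) = a + 2*a*(-1 + a) (c(a) = (a - 1)*(a + a) + a = (-1 + a)*(2*a) + a = 2*a*(-1 + a) + a = a + 2*a*(-1 + a))
-B(3, h(0, -5))*c(6)*(-6) = -(-6*(-1 + 2*6))*(-6) = -(-6*(-1 + 12))*(-6) = -(-6*11)*(-6) = -(-1*66)*(-6) = -(-66)*(-6) = -1*396 = -396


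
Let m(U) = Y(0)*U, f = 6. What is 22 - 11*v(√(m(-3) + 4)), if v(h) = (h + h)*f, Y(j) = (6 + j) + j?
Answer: 22 - 132*I*√14 ≈ 22.0 - 493.9*I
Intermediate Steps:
Y(j) = 6 + 2*j
m(U) = 6*U (m(U) = (6 + 2*0)*U = (6 + 0)*U = 6*U)
v(h) = 12*h (v(h) = (h + h)*6 = (2*h)*6 = 12*h)
22 - 11*v(√(m(-3) + 4)) = 22 - 132*√(6*(-3) + 4) = 22 - 132*√(-18 + 4) = 22 - 132*√(-14) = 22 - 132*I*√14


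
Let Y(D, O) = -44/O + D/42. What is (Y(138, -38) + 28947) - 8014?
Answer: 2784680/133 ≈ 20937.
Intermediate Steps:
Y(D, O) = -44/O + D/42 (Y(D, O) = -44/O + D*(1/42) = -44/O + D/42)
(Y(138, -38) + 28947) - 8014 = ((-44/(-38) + (1/42)*138) + 28947) - 8014 = ((-44*(-1/38) + 23/7) + 28947) - 8014 = ((22/19 + 23/7) + 28947) - 8014 = (591/133 + 28947) - 8014 = 3850542/133 - 8014 = 2784680/133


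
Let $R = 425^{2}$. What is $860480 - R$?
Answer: $679855$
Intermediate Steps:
$R = 180625$
$860480 - R = 860480 - 180625 = 679855$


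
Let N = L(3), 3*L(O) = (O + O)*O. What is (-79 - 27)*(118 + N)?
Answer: -13144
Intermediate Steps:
L(O) = 2*O²/3 (L(O) = ((O + O)*O)/3 = ((2*O)*O)/3 = (2*O²)/3 = 2*O²/3)
N = 6 (N = (⅔)*3² = (⅔)*9 = 6)
(-79 - 27)*(118 + N) = (-79 - 27)*(118 + 6) = -106*124 = -13144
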